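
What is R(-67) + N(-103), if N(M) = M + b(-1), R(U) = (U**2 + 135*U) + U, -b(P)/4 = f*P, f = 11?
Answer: -4682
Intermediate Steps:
b(P) = -44*P
R(U) = U**2 + 136*U
N(M) = 44 + M (N(M) = M - 44*(-1) = M + 44 = 44 + M)
R(-67) + N(-103) = -67*(136 - 67) + (44 - 103) = -67*69 - 59 = -4623 - 59 = -4682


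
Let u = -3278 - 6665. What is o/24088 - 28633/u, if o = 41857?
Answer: 1105895855/239506984 ≈ 4.6174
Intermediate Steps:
u = -9943
o/24088 - 28633/u = 41857/24088 - 28633/(-9943) = 41857*(1/24088) - 28633*(-1/9943) = 41857/24088 + 28633/9943 = 1105895855/239506984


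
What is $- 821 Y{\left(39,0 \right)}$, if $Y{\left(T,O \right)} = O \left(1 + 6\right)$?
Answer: $0$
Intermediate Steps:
$Y{\left(T,O \right)} = 7 O$ ($Y{\left(T,O \right)} = O 7 = 7 O$)
$- 821 Y{\left(39,0 \right)} = - 821 \cdot 7 \cdot 0 = \left(-821\right) 0 = 0$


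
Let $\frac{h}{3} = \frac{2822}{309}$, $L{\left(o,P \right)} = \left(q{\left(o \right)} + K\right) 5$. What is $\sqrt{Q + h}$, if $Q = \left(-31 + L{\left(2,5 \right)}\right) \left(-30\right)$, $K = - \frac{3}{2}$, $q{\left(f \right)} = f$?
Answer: $\frac{\sqrt{9361361}}{103} \approx 29.705$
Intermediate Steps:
$K = - \frac{3}{2}$ ($K = \left(-3\right) \frac{1}{2} = - \frac{3}{2} \approx -1.5$)
$L{\left(o,P \right)} = - \frac{15}{2} + 5 o$ ($L{\left(o,P \right)} = \left(o - \frac{3}{2}\right) 5 = \left(- \frac{3}{2} + o\right) 5 = - \frac{15}{2} + 5 o$)
$h = \frac{2822}{103}$ ($h = 3 \cdot \frac{2822}{309} = \frac{2822}{103} \approx 27.398$)
$Q = 855$ ($Q = \left(-31 + \left(- \frac{15}{2} + 5 \cdot 2\right)\right) \left(-30\right) = \left(-31 + \left(- \frac{15}{2} + 10\right)\right) \left(-30\right) = \left(-31 + \frac{5}{2}\right) \left(-30\right) = \left(- \frac{57}{2}\right) \left(-30\right) = 855$)
$\sqrt{Q + h} = \sqrt{855 + \frac{2822}{103}} = \sqrt{\frac{90887}{103}} = \frac{\sqrt{9361361}}{103}$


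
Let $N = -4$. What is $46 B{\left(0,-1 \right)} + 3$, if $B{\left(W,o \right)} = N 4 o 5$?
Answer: $3683$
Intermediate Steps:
$B{\left(W,o \right)} = - 80 o$ ($B{\left(W,o \right)} = - 4 \cdot 4 o 5 = - 16 o 5 = - 80 o$)
$46 B{\left(0,-1 \right)} + 3 = 46 \left(\left(-80\right) \left(-1\right)\right) + 3 = 46 \cdot 80 + 3 = 3680 + 3 = 3683$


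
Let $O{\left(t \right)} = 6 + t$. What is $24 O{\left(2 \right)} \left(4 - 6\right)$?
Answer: $-384$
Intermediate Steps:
$24 O{\left(2 \right)} \left(4 - 6\right) = 24 \left(6 + 2\right) \left(4 - 6\right) = 24 \cdot 8 \left(4 - 6\right) = 192 \left(-2\right) = -384$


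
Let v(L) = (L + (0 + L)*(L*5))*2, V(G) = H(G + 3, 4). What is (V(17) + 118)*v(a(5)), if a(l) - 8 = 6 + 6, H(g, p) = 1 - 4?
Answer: 464600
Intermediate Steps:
H(g, p) = -3
a(l) = 20 (a(l) = 8 + (6 + 6) = 8 + 12 = 20)
V(G) = -3
v(L) = 2*L + 10*L² (v(L) = (L + L*(5*L))*2 = (L + 5*L²)*2 = 2*L + 10*L²)
(V(17) + 118)*v(a(5)) = (-3 + 118)*(2*20*(1 + 5*20)) = 115*(2*20*(1 + 100)) = 115*(2*20*101) = 115*4040 = 464600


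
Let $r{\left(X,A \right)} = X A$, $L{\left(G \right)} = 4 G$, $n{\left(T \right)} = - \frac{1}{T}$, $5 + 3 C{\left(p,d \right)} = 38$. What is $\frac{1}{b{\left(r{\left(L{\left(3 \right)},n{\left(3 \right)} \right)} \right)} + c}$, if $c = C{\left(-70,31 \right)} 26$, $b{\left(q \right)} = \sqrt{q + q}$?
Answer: $\frac{143}{40902} - \frac{i \sqrt{2}}{40902} \approx 0.0034962 - 3.4576 \cdot 10^{-5} i$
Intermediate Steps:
$C{\left(p,d \right)} = 11$ ($C{\left(p,d \right)} = - \frac{5}{3} + \frac{1}{3} \cdot 38 = - \frac{5}{3} + \frac{38}{3} = 11$)
$r{\left(X,A \right)} = A X$
$b{\left(q \right)} = \sqrt{2} \sqrt{q}$ ($b{\left(q \right)} = \sqrt{2 q} = \sqrt{2} \sqrt{q}$)
$c = 286$ ($c = 11 \cdot 26 = 286$)
$\frac{1}{b{\left(r{\left(L{\left(3 \right)},n{\left(3 \right)} \right)} \right)} + c} = \frac{1}{\sqrt{2} \sqrt{- \frac{1}{3} \cdot 4 \cdot 3} + 286} = \frac{1}{\sqrt{2} \sqrt{\left(-1\right) \frac{1}{3} \cdot 12} + 286} = \frac{1}{\sqrt{2} \sqrt{\left(- \frac{1}{3}\right) 12} + 286} = \frac{1}{\sqrt{2} \sqrt{-4} + 286} = \frac{1}{\sqrt{2} \cdot 2 i + 286} = \frac{1}{2 i \sqrt{2} + 286} = \frac{1}{286 + 2 i \sqrt{2}}$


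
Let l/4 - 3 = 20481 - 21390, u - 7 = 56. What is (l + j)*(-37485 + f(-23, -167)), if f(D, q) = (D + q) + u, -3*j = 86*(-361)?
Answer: -758784488/3 ≈ -2.5293e+8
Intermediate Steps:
j = 31046/3 (j = -86*(-361)/3 = -1/3*(-31046) = 31046/3 ≈ 10349.)
u = 63 (u = 7 + 56 = 63)
f(D, q) = 63 + D + q (f(D, q) = (D + q) + 63 = 63 + D + q)
l = -3624 (l = 12 + 4*(20481 - 21390) = 12 + 4*(-909) = 12 - 3636 = -3624)
(l + j)*(-37485 + f(-23, -167)) = (-3624 + 31046/3)*(-37485 + (63 - 23 - 167)) = 20174*(-37485 - 127)/3 = (20174/3)*(-37612) = -758784488/3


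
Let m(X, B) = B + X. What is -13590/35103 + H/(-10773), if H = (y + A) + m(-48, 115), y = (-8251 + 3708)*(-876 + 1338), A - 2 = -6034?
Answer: 24579825841/126054873 ≈ 194.99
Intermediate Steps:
A = -6032 (A = 2 - 6034 = -6032)
y = -2098866 (y = -4543*462 = -2098866)
H = -2104831 (H = (-2098866 - 6032) + (115 - 48) = -2104898 + 67 = -2104831)
-13590/35103 + H/(-10773) = -13590/35103 - 2104831/(-10773) = -13590*1/35103 - 2104831*(-1/10773) = -4530/11701 + 2104831/10773 = 24579825841/126054873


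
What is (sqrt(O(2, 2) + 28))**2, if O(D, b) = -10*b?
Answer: 8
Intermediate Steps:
(sqrt(O(2, 2) + 28))**2 = (sqrt(-10*2 + 28))**2 = (sqrt(-20 + 28))**2 = (sqrt(8))**2 = (2*sqrt(2))**2 = 8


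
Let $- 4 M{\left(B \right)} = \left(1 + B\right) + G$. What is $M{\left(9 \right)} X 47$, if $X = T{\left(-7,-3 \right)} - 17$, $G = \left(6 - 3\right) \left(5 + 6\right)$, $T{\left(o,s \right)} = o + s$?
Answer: $\frac{54567}{4} \approx 13642.0$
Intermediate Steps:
$G = 33$ ($G = 3 \cdot 11 = 33$)
$M{\left(B \right)} = - \frac{17}{2} - \frac{B}{4}$ ($M{\left(B \right)} = - \frac{\left(1 + B\right) + 33}{4} = - \frac{34 + B}{4} = - \frac{17}{2} - \frac{B}{4}$)
$X = -27$ ($X = \left(-7 - 3\right) - 17 = -10 - 17 = -27$)
$M{\left(9 \right)} X 47 = \left(- \frac{17}{2} - \frac{9}{4}\right) \left(-27\right) 47 = \left(- \frac{43}{4}\right) \left(-27\right) 47 = \frac{1161}{4} \cdot 47 = \frac{54567}{4}$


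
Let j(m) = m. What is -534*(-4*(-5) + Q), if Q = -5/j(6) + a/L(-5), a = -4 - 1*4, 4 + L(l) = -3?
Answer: -75917/7 ≈ -10845.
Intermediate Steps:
L(l) = -7 (L(l) = -4 - 3 = -7)
a = -8 (a = -4 - 4 = -8)
Q = 13/42 (Q = -5/6 - 8/(-7) = -5*⅙ - 8*(-⅐) = -⅚ + 8/7 = 13/42 ≈ 0.30952)
-534*(-4*(-5) + Q) = -534*(-4*(-5) + 13/42) = -534*(20 + 13/42) = -534*853/42 = -75917/7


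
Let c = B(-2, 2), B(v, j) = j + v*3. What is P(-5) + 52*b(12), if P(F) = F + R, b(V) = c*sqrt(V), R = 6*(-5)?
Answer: -35 - 416*sqrt(3) ≈ -755.53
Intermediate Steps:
B(v, j) = j + 3*v
c = -4 (c = 2 + 3*(-2) = 2 - 6 = -4)
R = -30
b(V) = -4*sqrt(V)
P(F) = -30 + F (P(F) = F - 30 = -30 + F)
P(-5) + 52*b(12) = (-30 - 5) + 52*(-8*sqrt(3)) = -35 + 52*(-8*sqrt(3)) = -35 - 416*sqrt(3)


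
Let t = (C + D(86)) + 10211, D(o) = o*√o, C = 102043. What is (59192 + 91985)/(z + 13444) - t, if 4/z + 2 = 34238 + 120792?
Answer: -58483987514697/521049109 - 86*√86 ≈ -1.1304e+5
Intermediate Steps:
D(o) = o^(3/2)
z = 1/38757 (z = 4/(-2 + (34238 + 120792)) = 4/(-2 + 155030) = 4/155028 = 4*(1/155028) = 1/38757 ≈ 2.5802e-5)
t = 112254 + 86*√86 (t = (102043 + 86^(3/2)) + 10211 = (102043 + 86*√86) + 10211 = 112254 + 86*√86 ≈ 1.1305e+5)
(59192 + 91985)/(z + 13444) - t = (59192 + 91985)/(1/38757 + 13444) - (112254 + 86*√86) = 151177/(521049109/38757) + (-112254 - 86*√86) = 151177*(38757/521049109) + (-112254 - 86*√86) = 5859166989/521049109 + (-112254 - 86*√86) = -58483987514697/521049109 - 86*√86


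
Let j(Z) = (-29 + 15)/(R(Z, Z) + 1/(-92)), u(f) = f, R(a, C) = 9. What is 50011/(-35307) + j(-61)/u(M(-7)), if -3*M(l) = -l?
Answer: -21869633/29198889 ≈ -0.74899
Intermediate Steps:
M(l) = l/3 (M(l) = -(-1)*l/3 = l/3)
j(Z) = -1288/827 (j(Z) = (-29 + 15)/(9 + 1/(-92)) = -14/(9 - 1/92) = -14/827/92 = -14*92/827 = -1288/827)
50011/(-35307) + j(-61)/u(M(-7)) = 50011/(-35307) - 1288/(827*((⅓)*(-7))) = 50011*(-1/35307) - 1288/(827*(-7/3)) = -50011/35307 - 1288/827*(-3/7) = -50011/35307 + 552/827 = -21869633/29198889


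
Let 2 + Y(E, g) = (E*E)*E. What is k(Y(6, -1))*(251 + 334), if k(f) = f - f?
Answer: 0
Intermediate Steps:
Y(E, g) = -2 + E**3 (Y(E, g) = -2 + (E*E)*E = -2 + E**2*E = -2 + E**3)
k(f) = 0
k(Y(6, -1))*(251 + 334) = 0*(251 + 334) = 0*585 = 0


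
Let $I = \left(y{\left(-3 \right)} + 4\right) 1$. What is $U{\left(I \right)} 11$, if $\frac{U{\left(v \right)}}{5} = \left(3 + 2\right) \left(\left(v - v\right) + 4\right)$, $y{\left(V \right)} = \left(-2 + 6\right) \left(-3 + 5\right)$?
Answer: $1100$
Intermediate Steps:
$y{\left(V \right)} = 8$ ($y{\left(V \right)} = 4 \cdot 2 = 8$)
$I = 12$ ($I = \left(8 + 4\right) 1 = 12 \cdot 1 = 12$)
$U{\left(v \right)} = 100$ ($U{\left(v \right)} = 5 \left(3 + 2\right) \left(\left(v - v\right) + 4\right) = 5 \cdot 5 \left(0 + 4\right) = 5 \cdot 5 \cdot 4 = 5 \cdot 20 = 100$)
$U{\left(I \right)} 11 = 100 \cdot 11 = 1100$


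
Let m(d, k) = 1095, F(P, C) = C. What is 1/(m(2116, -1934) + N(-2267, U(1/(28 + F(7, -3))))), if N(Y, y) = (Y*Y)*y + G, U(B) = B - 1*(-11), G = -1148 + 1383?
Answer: 25/1418477014 ≈ 1.7625e-8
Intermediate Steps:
G = 235
U(B) = 11 + B (U(B) = B + 11 = 11 + B)
N(Y, y) = 235 + y*Y² (N(Y, y) = (Y*Y)*y + 235 = Y²*y + 235 = y*Y² + 235 = 235 + y*Y²)
1/(m(2116, -1934) + N(-2267, U(1/(28 + F(7, -3))))) = 1/(1095 + (235 + (11 + 1/(28 - 3))*(-2267)²)) = 1/(1095 + (235 + (11 + 1/25)*5139289)) = 1/(1095 + (235 + (276/25)*5139289)) = 1/(1095 + (235 + 1418443764/25)) = 1/(1095 + 1418449639/25) = 1/(1418477014/25) = 25/1418477014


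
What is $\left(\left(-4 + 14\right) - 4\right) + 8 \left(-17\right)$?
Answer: $-130$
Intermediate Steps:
$\left(\left(-4 + 14\right) - 4\right) + 8 \left(-17\right) = \left(10 - 4\right) - 136 = 6 - 136 = -130$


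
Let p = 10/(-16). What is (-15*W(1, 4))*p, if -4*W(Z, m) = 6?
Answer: -225/16 ≈ -14.063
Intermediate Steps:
p = -5/8 (p = 10*(-1/16) = -5/8 ≈ -0.62500)
W(Z, m) = -3/2 (W(Z, m) = -¼*6 = -3/2)
(-15*W(1, 4))*p = -15*(-3/2)*(-5/8) = (45/2)*(-5/8) = -225/16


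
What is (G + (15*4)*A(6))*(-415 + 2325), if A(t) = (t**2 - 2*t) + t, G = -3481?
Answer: -3210710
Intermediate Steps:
A(t) = t**2 - t
(G + (15*4)*A(6))*(-415 + 2325) = (-3481 + (15*4)*(6*(-1 + 6)))*(-415 + 2325) = (-3481 + 60*(6*5))*1910 = (-3481 + 60*30)*1910 = (-3481 + 1800)*1910 = -1681*1910 = -3210710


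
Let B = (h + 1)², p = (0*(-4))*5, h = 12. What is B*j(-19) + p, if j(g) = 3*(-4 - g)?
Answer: 7605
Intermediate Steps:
j(g) = -12 - 3*g
p = 0 (p = 0*5 = 0)
B = 169 (B = (12 + 1)² = 13² = 169)
B*j(-19) + p = 169*(-12 - 3*(-19)) + 0 = 169*(-12 + 57) + 0 = 169*45 + 0 = 7605 + 0 = 7605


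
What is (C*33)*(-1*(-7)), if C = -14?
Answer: -3234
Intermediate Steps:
(C*33)*(-1*(-7)) = (-14*33)*(-1*(-7)) = -462*7 = -3234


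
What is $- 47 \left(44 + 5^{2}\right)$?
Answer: $-3243$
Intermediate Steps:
$- 47 \left(44 + 5^{2}\right) = - 47 \left(44 + 25\right) = \left(-47\right) 69 = -3243$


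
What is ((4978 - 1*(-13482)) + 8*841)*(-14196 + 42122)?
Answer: 703400088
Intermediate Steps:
((4978 - 1*(-13482)) + 8*841)*(-14196 + 42122) = ((4978 + 13482) + 6728)*27926 = (18460 + 6728)*27926 = 25188*27926 = 703400088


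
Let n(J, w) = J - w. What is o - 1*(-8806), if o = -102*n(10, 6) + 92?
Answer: 8490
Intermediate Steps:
o = -316 (o = -102*(10 - 1*6) + 92 = -102*(10 - 6) + 92 = -102*4 + 92 = -408 + 92 = -316)
o - 1*(-8806) = -316 - 1*(-8806) = -316 + 8806 = 8490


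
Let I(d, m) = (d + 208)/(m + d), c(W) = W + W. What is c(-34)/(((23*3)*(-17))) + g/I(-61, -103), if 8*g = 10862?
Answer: -1707079/1127 ≈ -1514.7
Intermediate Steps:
g = 5431/4 (g = (1/8)*10862 = 5431/4 ≈ 1357.8)
c(W) = 2*W
I(d, m) = (208 + d)/(d + m)
c(-34)/(((23*3)*(-17))) + g/I(-61, -103) = (2*(-34))/(((23*3)*(-17))) + 5431/(4*(((208 - 61)/(-61 - 103)))) = -68/(69*(-17)) + 5431/(4*((147/(-164)))) = -68/(-1173) + 5431/(4*((-1/164*147))) = -68*(-1/1173) + 5431/(4*(-147/164)) = 4/69 + (5431/4)*(-164/147) = 4/69 - 222671/147 = -1707079/1127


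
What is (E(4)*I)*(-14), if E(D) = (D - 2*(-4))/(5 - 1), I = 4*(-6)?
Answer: 1008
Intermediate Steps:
I = -24
E(D) = 2 + D/4 (E(D) = (D + 8)/4 = (8 + D)*(1/4) = 2 + D/4)
(E(4)*I)*(-14) = ((2 + (1/4)*4)*(-24))*(-14) = ((2 + 1)*(-24))*(-14) = (3*(-24))*(-14) = -72*(-14) = 1008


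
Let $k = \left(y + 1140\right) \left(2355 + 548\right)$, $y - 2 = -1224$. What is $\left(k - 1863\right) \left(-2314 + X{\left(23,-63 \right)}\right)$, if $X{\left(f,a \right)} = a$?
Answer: $570263693$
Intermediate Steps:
$y = -1222$ ($y = 2 - 1224 = -1222$)
$k = -238046$ ($k = \left(-1222 + 1140\right) \left(2355 + 548\right) = \left(-82\right) 2903 = -238046$)
$\left(k - 1863\right) \left(-2314 + X{\left(23,-63 \right)}\right) = \left(-238046 - 1863\right) \left(-2314 - 63\right) = \left(-239909\right) \left(-2377\right) = 570263693$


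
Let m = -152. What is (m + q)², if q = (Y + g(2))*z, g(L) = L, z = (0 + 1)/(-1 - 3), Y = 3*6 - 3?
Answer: 390625/16 ≈ 24414.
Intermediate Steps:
Y = 15 (Y = 18 - 3 = 15)
z = -¼ (z = 1/(-4) = 1*(-¼) = -¼ ≈ -0.25000)
q = -17/4 (q = (15 + 2)*(-¼) = 17*(-¼) = -17/4 ≈ -4.2500)
(m + q)² = (-152 - 17/4)² = (-625/4)² = 390625/16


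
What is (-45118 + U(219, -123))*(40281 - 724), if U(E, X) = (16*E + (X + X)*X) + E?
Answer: -440546309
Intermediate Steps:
U(E, X) = 2*X**2 + 17*E (U(E, X) = (16*E + (2*X)*X) + E = (16*E + 2*X**2) + E = (2*X**2 + 16*E) + E = 2*X**2 + 17*E)
(-45118 + U(219, -123))*(40281 - 724) = (-45118 + (2*(-123)**2 + 17*219))*(40281 - 724) = (-45118 + (2*15129 + 3723))*39557 = (-45118 + (30258 + 3723))*39557 = (-45118 + 33981)*39557 = -11137*39557 = -440546309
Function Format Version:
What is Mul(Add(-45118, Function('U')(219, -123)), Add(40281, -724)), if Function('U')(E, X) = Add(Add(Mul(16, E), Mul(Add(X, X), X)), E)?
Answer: -440546309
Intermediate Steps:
Function('U')(E, X) = Add(Mul(2, Pow(X, 2)), Mul(17, E)) (Function('U')(E, X) = Add(Add(Mul(16, E), Mul(Mul(2, X), X)), E) = Add(Add(Mul(16, E), Mul(2, Pow(X, 2))), E) = Add(Add(Mul(2, Pow(X, 2)), Mul(16, E)), E) = Add(Mul(2, Pow(X, 2)), Mul(17, E)))
Mul(Add(-45118, Function('U')(219, -123)), Add(40281, -724)) = Mul(Add(-45118, Add(Mul(2, Pow(-123, 2)), Mul(17, 219))), Add(40281, -724)) = Mul(Add(-45118, Add(Mul(2, 15129), 3723)), 39557) = Mul(Add(-45118, Add(30258, 3723)), 39557) = Mul(Add(-45118, 33981), 39557) = Mul(-11137, 39557) = -440546309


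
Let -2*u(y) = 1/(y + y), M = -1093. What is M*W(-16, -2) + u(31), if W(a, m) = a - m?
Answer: 1897447/124 ≈ 15302.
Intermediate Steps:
u(y) = -1/(4*y) (u(y) = -1/(2*(y + y)) = -1/(2*y)/2 = -1/(4*y))
M*W(-16, -2) + u(31) = -1093*(-16 - 1*(-2)) - ¼/31 = -1093*(-16 + 2) - ¼*1/31 = -1093*(-14) - 1/124 = 15302 - 1/124 = 1897447/124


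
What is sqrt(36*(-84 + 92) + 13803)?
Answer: sqrt(14091) ≈ 118.71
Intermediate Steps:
sqrt(36*(-84 + 92) + 13803) = sqrt(36*8 + 13803) = sqrt(288 + 13803) = sqrt(14091)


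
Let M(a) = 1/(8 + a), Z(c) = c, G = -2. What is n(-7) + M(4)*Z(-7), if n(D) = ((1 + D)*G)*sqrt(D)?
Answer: -7/12 + 12*I*sqrt(7) ≈ -0.58333 + 31.749*I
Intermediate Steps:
n(D) = sqrt(D)*(-2 - 2*D) (n(D) = ((1 + D)*(-2))*sqrt(D) = (-2 - 2*D)*sqrt(D) = sqrt(D)*(-2 - 2*D))
n(-7) + M(4)*Z(-7) = 2*sqrt(-7)*(-1 - 1*(-7)) - 7/(8 + 4) = 2*(I*sqrt(7))*(-1 + 7) - 7/12 = 2*(I*sqrt(7))*6 + (1/12)*(-7) = 12*I*sqrt(7) - 7/12 = -7/12 + 12*I*sqrt(7)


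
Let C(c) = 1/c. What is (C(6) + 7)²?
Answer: 1849/36 ≈ 51.361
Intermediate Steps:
(C(6) + 7)² = (1/6 + 7)² = (⅙ + 7)² = (43/6)² = 1849/36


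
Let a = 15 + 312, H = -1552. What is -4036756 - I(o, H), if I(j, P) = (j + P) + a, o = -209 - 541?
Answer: -4034781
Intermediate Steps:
o = -750
a = 327
I(j, P) = 327 + P + j (I(j, P) = (j + P) + 327 = (P + j) + 327 = 327 + P + j)
-4036756 - I(o, H) = -4036756 - (327 - 1552 - 750) = -4036756 - 1*(-1975) = -4036756 + 1975 = -4034781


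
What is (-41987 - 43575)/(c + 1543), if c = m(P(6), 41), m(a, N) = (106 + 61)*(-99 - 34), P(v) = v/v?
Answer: 42781/10334 ≈ 4.1398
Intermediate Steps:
P(v) = 1
m(a, N) = -22211 (m(a, N) = 167*(-133) = -22211)
c = -22211
(-41987 - 43575)/(c + 1543) = (-41987 - 43575)/(-22211 + 1543) = -85562/(-20668) = -85562*(-1/20668) = 42781/10334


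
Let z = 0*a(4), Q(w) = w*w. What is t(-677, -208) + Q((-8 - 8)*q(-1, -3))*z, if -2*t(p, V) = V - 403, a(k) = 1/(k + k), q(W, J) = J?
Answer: 611/2 ≈ 305.50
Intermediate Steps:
a(k) = 1/(2*k)
Q(w) = w²
t(p, V) = 403/2 - V/2 (t(p, V) = -(V - 403)/2 = -(-403 + V)/2 = 403/2 - V/2)
z = 0 (z = 0*((½)/4) = 0*((½)*(¼)) = 0*(⅛) = 0)
t(-677, -208) + Q((-8 - 8)*q(-1, -3))*z = (403/2 - ½*(-208)) + ((-8 - 8)*(-3))²*0 = (403/2 + 104) + (-16*(-3))²*0 = 611/2 + 48²*0 = 611/2 + 2304*0 = 611/2 + 0 = 611/2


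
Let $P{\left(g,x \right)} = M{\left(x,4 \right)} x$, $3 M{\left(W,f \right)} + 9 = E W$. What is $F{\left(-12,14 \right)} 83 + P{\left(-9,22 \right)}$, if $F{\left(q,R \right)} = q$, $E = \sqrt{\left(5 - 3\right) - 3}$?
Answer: $-1062 + \frac{484 i}{3} \approx -1062.0 + 161.33 i$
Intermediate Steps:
$E = i$ ($E = \sqrt{2 - 3} = \sqrt{-1} = i \approx 1.0 i$)
$M{\left(W,f \right)} = -3 + \frac{i W}{3}$
$P{\left(g,x \right)} = x \left(-3 + \frac{i x}{3}\right)$ ($P{\left(g,x \right)} = \left(-3 + \frac{i x}{3}\right) x = x \left(-3 + \frac{i x}{3}\right)$)
$F{\left(-12,14 \right)} 83 + P{\left(-9,22 \right)} = \left(-12\right) 83 + \frac{1}{3} \cdot 22 \left(-9 + i 22\right) = -996 + \frac{1}{3} \cdot 22 \left(-9 + 22 i\right) = -996 - \left(66 - \frac{484 i}{3}\right) = -1062 + \frac{484 i}{3}$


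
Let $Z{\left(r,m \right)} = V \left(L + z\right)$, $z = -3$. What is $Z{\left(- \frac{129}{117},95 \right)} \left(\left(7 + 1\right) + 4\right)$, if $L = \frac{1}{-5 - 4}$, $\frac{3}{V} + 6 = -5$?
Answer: $\frac{112}{11} \approx 10.182$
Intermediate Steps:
$V = - \frac{3}{11}$ ($V = \frac{3}{-6 - 5} = \frac{3}{-11} = 3 \left(- \frac{1}{11}\right) = - \frac{3}{11} \approx -0.27273$)
$L = - \frac{1}{9}$ ($L = \frac{1}{-9} = - \frac{1}{9} \approx -0.11111$)
$Z{\left(r,m \right)} = \frac{28}{33}$ ($Z{\left(r,m \right)} = - \frac{3 \left(- \frac{1}{9} - 3\right)}{11} = \left(- \frac{3}{11}\right) \left(- \frac{28}{9}\right) = \frac{28}{33}$)
$Z{\left(- \frac{129}{117},95 \right)} \left(\left(7 + 1\right) + 4\right) = \frac{28 \left(\left(7 + 1\right) + 4\right)}{33} = \frac{28 \left(8 + 4\right)}{33} = \frac{28}{33} \cdot 12 = \frac{112}{11}$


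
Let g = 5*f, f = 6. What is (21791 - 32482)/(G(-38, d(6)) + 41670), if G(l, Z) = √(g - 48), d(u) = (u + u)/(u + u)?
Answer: -24749665/96466051 + 10691*I*√2/578796306 ≈ -0.25656 + 2.6122e-5*I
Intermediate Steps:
g = 30 (g = 5*6 = 30)
d(u) = 1 (d(u) = (2*u)/((2*u)) = (2*u)*(1/(2*u)) = 1)
G(l, Z) = 3*I*√2 (G(l, Z) = √(30 - 48) = √(-18) = 3*I*√2)
(21791 - 32482)/(G(-38, d(6)) + 41670) = (21791 - 32482)/(3*I*√2 + 41670) = -10691/(41670 + 3*I*√2)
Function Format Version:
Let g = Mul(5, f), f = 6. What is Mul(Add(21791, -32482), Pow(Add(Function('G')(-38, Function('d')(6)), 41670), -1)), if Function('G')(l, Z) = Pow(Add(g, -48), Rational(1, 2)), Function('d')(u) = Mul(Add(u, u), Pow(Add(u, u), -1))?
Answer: Add(Rational(-24749665, 96466051), Mul(Rational(10691, 578796306), I, Pow(2, Rational(1, 2)))) ≈ Add(-0.25656, Mul(2.6122e-5, I))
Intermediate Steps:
g = 30 (g = Mul(5, 6) = 30)
Function('d')(u) = 1 (Function('d')(u) = Mul(Mul(2, u), Pow(Mul(2, u), -1)) = Mul(Mul(2, u), Mul(Rational(1, 2), Pow(u, -1))) = 1)
Function('G')(l, Z) = Mul(3, I, Pow(2, Rational(1, 2))) (Function('G')(l, Z) = Pow(Add(30, -48), Rational(1, 2)) = Pow(-18, Rational(1, 2)) = Mul(3, I, Pow(2, Rational(1, 2))))
Mul(Add(21791, -32482), Pow(Add(Function('G')(-38, Function('d')(6)), 41670), -1)) = Mul(Add(21791, -32482), Pow(Add(Mul(3, I, Pow(2, Rational(1, 2))), 41670), -1)) = Mul(-10691, Pow(Add(41670, Mul(3, I, Pow(2, Rational(1, 2)))), -1))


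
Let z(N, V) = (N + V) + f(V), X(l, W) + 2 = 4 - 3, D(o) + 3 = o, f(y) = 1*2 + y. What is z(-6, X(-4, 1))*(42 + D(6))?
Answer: -270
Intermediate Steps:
f(y) = 2 + y
D(o) = -3 + o
X(l, W) = -1 (X(l, W) = -2 + (4 - 3) = -2 + 1 = -1)
z(N, V) = 2 + N + 2*V (z(N, V) = (N + V) + (2 + V) = 2 + N + 2*V)
z(-6, X(-4, 1))*(42 + D(6)) = (2 - 6 + 2*(-1))*(42 + (-3 + 6)) = (2 - 6 - 2)*(42 + 3) = -6*45 = -270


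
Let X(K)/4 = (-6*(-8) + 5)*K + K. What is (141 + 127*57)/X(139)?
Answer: 205/834 ≈ 0.24580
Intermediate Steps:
X(K) = 216*K (X(K) = 4*((-6*(-8) + 5)*K + K) = 4*((48 + 5)*K + K) = 4*(53*K + K) = 4*(54*K) = 216*K)
(141 + 127*57)/X(139) = (141 + 127*57)/((216*139)) = (141 + 7239)/30024 = 7380*(1/30024) = 205/834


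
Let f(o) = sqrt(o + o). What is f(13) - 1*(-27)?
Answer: 27 + sqrt(26) ≈ 32.099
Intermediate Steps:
f(o) = sqrt(2)*sqrt(o) (f(o) = sqrt(2*o) = sqrt(2)*sqrt(o))
f(13) - 1*(-27) = sqrt(2)*sqrt(13) - 1*(-27) = sqrt(26) + 27 = 27 + sqrt(26)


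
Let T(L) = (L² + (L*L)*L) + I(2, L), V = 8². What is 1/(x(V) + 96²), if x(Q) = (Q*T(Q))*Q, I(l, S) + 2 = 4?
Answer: 1/1090536448 ≈ 9.1698e-10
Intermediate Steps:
V = 64
I(l, S) = 2 (I(l, S) = -2 + 4 = 2)
T(L) = 2 + L² + L³ (T(L) = (L² + (L*L)*L) + 2 = (L² + L²*L) + 2 = (L² + L³) + 2 = 2 + L² + L³)
x(Q) = Q²*(2 + Q² + Q³) (x(Q) = (Q*(2 + Q² + Q³))*Q = Q²*(2 + Q² + Q³))
1/(x(V) + 96²) = 1/(64²*(2 + 64² + 64³) + 96²) = 1/(4096*(2 + 4096 + 262144) + 9216) = 1/(4096*266242 + 9216) = 1/(1090527232 + 9216) = 1/1090536448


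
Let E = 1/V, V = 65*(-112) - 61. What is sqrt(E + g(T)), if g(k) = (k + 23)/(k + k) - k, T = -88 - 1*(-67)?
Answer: sqrt(6147443939)/17129 ≈ 4.5774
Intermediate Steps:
T = -21 (T = -88 + 67 = -21)
g(k) = -k + (23 + k)/(2*k) (g(k) = (23 + k)/((2*k)) - k = (23 + k)*(1/(2*k)) - k = (23 + k)/(2*k) - k = -k + (23 + k)/(2*k))
V = -7341 (V = -7280 - 61 = -7341)
E = -1/7341 (E = 1/(-7341) = -1/7341 ≈ -0.00013622)
sqrt(E + g(T)) = sqrt(-1/7341 + (1/2 - 1*(-21) + (23/2)/(-21))) = sqrt(-1/7341 + (1/2 + 21 + (23/2)*(-1/21))) = sqrt(-1/7341 + (1/2 + 21 - 23/42)) = sqrt(-1/7341 + 440/21) = sqrt(358891/17129) = sqrt(6147443939)/17129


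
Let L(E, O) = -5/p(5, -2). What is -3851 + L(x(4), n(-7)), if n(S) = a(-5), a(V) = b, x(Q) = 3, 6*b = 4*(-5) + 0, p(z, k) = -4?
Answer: -15399/4 ≈ -3849.8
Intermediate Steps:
b = -10/3 (b = (4*(-5) + 0)/6 = (-20 + 0)/6 = (⅙)*(-20) = -10/3 ≈ -3.3333)
a(V) = -10/3
n(S) = -10/3
L(E, O) = 5/4 (L(E, O) = -5/(-4) = -5*(-¼) = 5/4)
-3851 + L(x(4), n(-7)) = -3851 + 5/4 = -15399/4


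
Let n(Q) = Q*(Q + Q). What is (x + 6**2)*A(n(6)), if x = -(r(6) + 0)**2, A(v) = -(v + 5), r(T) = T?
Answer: 0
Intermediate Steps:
n(Q) = 2*Q**2 (n(Q) = Q*(2*Q) = 2*Q**2)
A(v) = -5 - v (A(v) = -(5 + v) = -5 - v)
x = -36 (x = -(6 + 0)**2 = -1*6**2 = -1*36 = -36)
(x + 6**2)*A(n(6)) = (-36 + 6**2)*(-5 - 2*6**2) = (-36 + 36)*(-5 - 2*36) = 0*(-5 - 1*72) = 0*(-5 - 72) = 0*(-77) = 0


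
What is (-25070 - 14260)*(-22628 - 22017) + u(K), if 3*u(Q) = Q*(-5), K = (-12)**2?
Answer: 1755887610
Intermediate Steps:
K = 144
u(Q) = -5*Q/3 (u(Q) = (Q*(-5))/3 = (-5*Q)/3 = -5*Q/3)
(-25070 - 14260)*(-22628 - 22017) + u(K) = (-25070 - 14260)*(-22628 - 22017) - 5/3*144 = -39330*(-44645) - 240 = 1755887850 - 240 = 1755887610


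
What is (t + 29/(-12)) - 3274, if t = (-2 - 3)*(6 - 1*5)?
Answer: -39377/12 ≈ -3281.4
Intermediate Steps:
t = -5 (t = -5*(6 - 5) = -5*1 = -5)
(t + 29/(-12)) - 3274 = (-5 + 29/(-12)) - 3274 = (-5 + 29*(-1/12)) - 3274 = (-5 - 29/12) - 3274 = -89/12 - 3274 = -39377/12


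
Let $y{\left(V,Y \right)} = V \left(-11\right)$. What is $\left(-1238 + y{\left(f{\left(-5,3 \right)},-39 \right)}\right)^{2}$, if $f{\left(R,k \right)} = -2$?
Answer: $1478656$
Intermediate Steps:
$y{\left(V,Y \right)} = - 11 V$
$\left(-1238 + y{\left(f{\left(-5,3 \right)},-39 \right)}\right)^{2} = \left(-1238 - -22\right)^{2} = \left(-1238 + 22\right)^{2} = \left(-1216\right)^{2} = 1478656$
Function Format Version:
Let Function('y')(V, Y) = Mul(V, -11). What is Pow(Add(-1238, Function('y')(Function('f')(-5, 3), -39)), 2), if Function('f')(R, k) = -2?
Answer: 1478656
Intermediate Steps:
Function('y')(V, Y) = Mul(-11, V)
Pow(Add(-1238, Function('y')(Function('f')(-5, 3), -39)), 2) = Pow(Add(-1238, Mul(-11, -2)), 2) = Pow(Add(-1238, 22), 2) = Pow(-1216, 2) = 1478656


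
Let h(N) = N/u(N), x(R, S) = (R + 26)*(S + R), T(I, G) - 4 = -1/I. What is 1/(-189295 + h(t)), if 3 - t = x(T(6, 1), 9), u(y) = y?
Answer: -1/189294 ≈ -5.2828e-6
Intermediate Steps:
T(I, G) = 4 - 1/I
x(R, S) = (26 + R)*(R + S)
t = -13675/36 (t = 3 - ((4 - 1/6)² + 26*(4 - 1/6) + 26*9 + (4 - 1/6)*9) = 3 - ((4 - 1*⅙)² + 26*(4 - 1*⅙) + 234 + (4 - 1*⅙)*9) = 3 - ((4 - ⅙)² + 26*(4 - ⅙) + 234 + (4 - ⅙)*9) = 3 - ((23/6)² + 26*(23/6) + 234 + (23/6)*9) = 3 - (529/36 + 299/3 + 234 + 69/2) = 3 - 1*13783/36 = 3 - 13783/36 = -13675/36 ≈ -379.86)
h(N) = 1 (h(N) = N/N = 1)
1/(-189295 + h(t)) = 1/(-189295 + 1) = 1/(-189294) = -1/189294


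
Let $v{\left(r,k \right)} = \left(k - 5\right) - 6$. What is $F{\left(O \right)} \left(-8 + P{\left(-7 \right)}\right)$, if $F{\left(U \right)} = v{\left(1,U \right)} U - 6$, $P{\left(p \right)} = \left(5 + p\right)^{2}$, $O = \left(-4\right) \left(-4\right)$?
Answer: $-296$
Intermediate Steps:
$v{\left(r,k \right)} = -11 + k$ ($v{\left(r,k \right)} = \left(-5 + k\right) - 6 = -11 + k$)
$O = 16$
$F{\left(U \right)} = -6 + U \left(-11 + U\right)$ ($F{\left(U \right)} = \left(-11 + U\right) U - 6 = U \left(-11 + U\right) - 6 = -6 + U \left(-11 + U\right)$)
$F{\left(O \right)} \left(-8 + P{\left(-7 \right)}\right) = \left(-6 + 16 \left(-11 + 16\right)\right) \left(-8 + \left(5 - 7\right)^{2}\right) = \left(-6 + 16 \cdot 5\right) \left(-8 + \left(-2\right)^{2}\right) = \left(-6 + 80\right) \left(-8 + 4\right) = 74 \left(-4\right) = -296$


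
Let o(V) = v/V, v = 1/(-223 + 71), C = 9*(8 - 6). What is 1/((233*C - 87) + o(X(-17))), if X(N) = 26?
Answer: 3952/16230863 ≈ 0.00024349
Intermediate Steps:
C = 18 (C = 9*2 = 18)
v = -1/152 (v = 1/(-152) = -1/152 ≈ -0.0065789)
o(V) = -1/(152*V)
1/((233*C - 87) + o(X(-17))) = 1/((233*18 - 87) - 1/152/26) = 1/((4194 - 87) - 1/152*1/26) = 1/(4107 - 1/3952) = 1/(16230863/3952) = 3952/16230863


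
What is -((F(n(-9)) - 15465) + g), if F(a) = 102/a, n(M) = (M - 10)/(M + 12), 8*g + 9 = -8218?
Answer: 2509441/152 ≈ 16509.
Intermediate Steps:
g = -8227/8 (g = -9/8 + (⅛)*(-8218) = -9/8 - 4109/4 = -8227/8 ≈ -1028.4)
n(M) = (-10 + M)/(12 + M)
-((F(n(-9)) - 15465) + g) = -((102/(((-10 - 9)/(12 - 9))) - 15465) - 8227/8) = -((102/((-19/3)) - 15465) - 8227/8) = -((102/(((⅓)*(-19))) - 15465) - 8227/8) = -((102/(-19/3) - 15465) - 8227/8) = -((102*(-3/19) - 15465) - 8227/8) = -((-306/19 - 15465) - 8227/8) = -(-294141/19 - 8227/8) = -1*(-2509441/152) = 2509441/152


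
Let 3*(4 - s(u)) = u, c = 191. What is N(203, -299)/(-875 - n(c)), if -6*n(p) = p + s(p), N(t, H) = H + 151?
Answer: 666/3839 ≈ 0.17348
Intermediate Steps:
s(u) = 4 - u/3
N(t, H) = 151 + H
n(p) = -⅔ - p/9 (n(p) = -(p + (4 - p/3))/6 = -(4 + 2*p/3)/6 = -⅔ - p/9)
N(203, -299)/(-875 - n(c)) = (151 - 299)/(-875 - (-⅔ - ⅑*191)) = -148/(-875 - (-⅔ - 191/9)) = -148/(-875 - 1*(-197/9)) = -148/(-875 + 197/9) = -148/(-7678/9) = -148*(-9/7678) = 666/3839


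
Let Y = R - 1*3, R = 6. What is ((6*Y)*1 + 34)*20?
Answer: 1040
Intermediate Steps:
Y = 3 (Y = 6 - 1*3 = 6 - 3 = 3)
((6*Y)*1 + 34)*20 = ((6*3)*1 + 34)*20 = (18*1 + 34)*20 = (18 + 34)*20 = 52*20 = 1040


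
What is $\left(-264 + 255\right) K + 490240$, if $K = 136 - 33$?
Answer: $489313$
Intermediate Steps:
$K = 103$
$\left(-264 + 255\right) K + 490240 = \left(-264 + 255\right) 103 + 490240 = \left(-9\right) 103 + 490240 = -927 + 490240 = 489313$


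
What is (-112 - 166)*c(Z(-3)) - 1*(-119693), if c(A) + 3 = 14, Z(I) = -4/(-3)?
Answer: 116635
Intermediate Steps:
Z(I) = 4/3 (Z(I) = -4*(-⅓) = 4/3)
c(A) = 11 (c(A) = -3 + 14 = 11)
(-112 - 166)*c(Z(-3)) - 1*(-119693) = (-112 - 166)*11 - 1*(-119693) = -278*11 + 119693 = -3058 + 119693 = 116635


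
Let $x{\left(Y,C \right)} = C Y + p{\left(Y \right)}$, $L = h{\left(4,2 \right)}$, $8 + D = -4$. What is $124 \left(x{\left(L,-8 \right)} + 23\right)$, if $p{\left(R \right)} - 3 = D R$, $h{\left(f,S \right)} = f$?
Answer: $-6696$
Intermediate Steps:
$D = -12$ ($D = -8 - 4 = -12$)
$L = 4$
$p{\left(R \right)} = 3 - 12 R$
$x{\left(Y,C \right)} = 3 - 12 Y + C Y$ ($x{\left(Y,C \right)} = C Y - \left(-3 + 12 Y\right) = 3 - 12 Y + C Y$)
$124 \left(x{\left(L,-8 \right)} + 23\right) = 124 \left(\left(3 - 48 - 32\right) + 23\right) = 124 \left(-77 + 23\right) = 124 \left(-54\right) = -6696$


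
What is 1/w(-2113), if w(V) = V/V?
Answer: 1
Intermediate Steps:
w(V) = 1
1/w(-2113) = 1/1 = 1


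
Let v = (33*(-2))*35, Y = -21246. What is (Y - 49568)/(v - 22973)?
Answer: 70814/25283 ≈ 2.8009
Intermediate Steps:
v = -2310 (v = -66*35 = -2310)
(Y - 49568)/(v - 22973) = (-21246 - 49568)/(-2310 - 22973) = -70814/(-25283) = -70814*(-1/25283) = 70814/25283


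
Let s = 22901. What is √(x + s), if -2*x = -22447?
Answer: √136498/2 ≈ 184.73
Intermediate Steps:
x = 22447/2 (x = -½*(-22447) = 22447/2 ≈ 11224.)
√(x + s) = √(22447/2 + 22901) = √(68249/2) = √136498/2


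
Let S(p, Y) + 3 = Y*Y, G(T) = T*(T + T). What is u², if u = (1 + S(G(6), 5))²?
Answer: 279841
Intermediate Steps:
G(T) = 2*T² (G(T) = T*(2*T) = 2*T²)
S(p, Y) = -3 + Y² (S(p, Y) = -3 + Y*Y = -3 + Y²)
u = 529 (u = (1 + (-3 + 5²))² = (1 + (-3 + 25))² = (1 + 22)² = 23² = 529)
u² = 529² = 279841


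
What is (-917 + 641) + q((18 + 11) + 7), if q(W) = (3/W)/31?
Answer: -102671/372 ≈ -276.00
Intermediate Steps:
q(W) = 3/(31*W) (q(W) = (3/W)*(1/31) = 3/(31*W))
(-917 + 641) + q((18 + 11) + 7) = (-917 + 641) + 3/(31*((18 + 11) + 7)) = -276 + 3/(31*(29 + 7)) = -276 + (3/31)/36 = -276 + (3/31)*(1/36) = -276 + 1/372 = -102671/372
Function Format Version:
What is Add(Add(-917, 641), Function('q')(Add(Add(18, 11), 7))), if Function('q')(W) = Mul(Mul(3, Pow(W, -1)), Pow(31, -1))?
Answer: Rational(-102671, 372) ≈ -276.00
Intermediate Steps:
Function('q')(W) = Mul(Rational(3, 31), Pow(W, -1)) (Function('q')(W) = Mul(Mul(3, Pow(W, -1)), Rational(1, 31)) = Mul(Rational(3, 31), Pow(W, -1)))
Add(Add(-917, 641), Function('q')(Add(Add(18, 11), 7))) = Add(Add(-917, 641), Mul(Rational(3, 31), Pow(Add(Add(18, 11), 7), -1))) = Add(-276, Mul(Rational(3, 31), Pow(Add(29, 7), -1))) = Add(-276, Mul(Rational(3, 31), Pow(36, -1))) = Add(-276, Mul(Rational(3, 31), Rational(1, 36))) = Add(-276, Rational(1, 372)) = Rational(-102671, 372)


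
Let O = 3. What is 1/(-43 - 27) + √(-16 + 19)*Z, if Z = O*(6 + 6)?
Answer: -1/70 + 36*√3 ≈ 62.340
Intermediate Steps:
Z = 36 (Z = 3*(6 + 6) = 3*12 = 36)
1/(-43 - 27) + √(-16 + 19)*Z = 1/(-43 - 27) + √(-16 + 19)*36 = 1/(-70) + √3*36 = -1/70 + 36*√3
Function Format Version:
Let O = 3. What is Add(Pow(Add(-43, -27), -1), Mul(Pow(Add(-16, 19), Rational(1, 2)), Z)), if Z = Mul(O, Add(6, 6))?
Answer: Add(Rational(-1, 70), Mul(36, Pow(3, Rational(1, 2)))) ≈ 62.340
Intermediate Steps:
Z = 36 (Z = Mul(3, Add(6, 6)) = Mul(3, 12) = 36)
Add(Pow(Add(-43, -27), -1), Mul(Pow(Add(-16, 19), Rational(1, 2)), Z)) = Add(Pow(Add(-43, -27), -1), Mul(Pow(Add(-16, 19), Rational(1, 2)), 36)) = Add(Pow(-70, -1), Mul(Pow(3, Rational(1, 2)), 36)) = Add(Rational(-1, 70), Mul(36, Pow(3, Rational(1, 2))))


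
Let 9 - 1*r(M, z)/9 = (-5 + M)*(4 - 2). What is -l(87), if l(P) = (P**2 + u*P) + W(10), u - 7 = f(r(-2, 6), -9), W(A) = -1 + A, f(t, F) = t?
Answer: -26196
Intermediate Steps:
r(M, z) = 171 - 18*M (r(M, z) = 81 - 9*(-5 + M)*(4 - 2) = 81 - 9*(-5 + M)*2 = 81 - 9*(-10 + 2*M) = 81 + (90 - 18*M) = 171 - 18*M)
u = 214 (u = 7 + (171 - 18*(-2)) = 7 + (171 + 36) = 7 + 207 = 214)
l(P) = 9 + P**2 + 214*P (l(P) = (P**2 + 214*P) + (-1 + 10) = (P**2 + 214*P) + 9 = 9 + P**2 + 214*P)
-l(87) = -(9 + 87**2 + 214*87) = -(9 + 7569 + 18618) = -1*26196 = -26196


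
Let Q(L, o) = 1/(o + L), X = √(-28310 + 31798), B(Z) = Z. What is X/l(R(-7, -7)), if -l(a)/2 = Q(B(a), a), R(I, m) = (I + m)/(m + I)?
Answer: -4*√218 ≈ -59.059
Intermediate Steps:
R(I, m) = 1 (R(I, m) = (I + m)/(I + m) = 1)
X = 4*√218 (X = √3488 = 4*√218 ≈ 59.059)
Q(L, o) = 1/(L + o)
l(a) = -1/a (l(a) = -2/(a + a) = -2*1/(2*a) = -1/a)
X/l(R(-7, -7)) = (4*√218)/((-1/1)) = (4*√218)/((-1*1)) = (4*√218)/(-1) = (4*√218)*(-1) = -4*√218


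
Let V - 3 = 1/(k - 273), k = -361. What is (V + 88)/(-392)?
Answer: -57693/248528 ≈ -0.23214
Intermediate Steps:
V = 1901/634 (V = 3 + 1/(-361 - 273) = 3 + 1/(-634) = 3 - 1/634 = 1901/634 ≈ 2.9984)
(V + 88)/(-392) = (1901/634 + 88)/(-392) = -1/392*57693/634 = -57693/248528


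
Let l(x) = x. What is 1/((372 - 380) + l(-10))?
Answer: -1/18 ≈ -0.055556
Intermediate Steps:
1/((372 - 380) + l(-10)) = 1/((372 - 380) - 10) = 1/(-8 - 10) = 1/(-18) = -1/18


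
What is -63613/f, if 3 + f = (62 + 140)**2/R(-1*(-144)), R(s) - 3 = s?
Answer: -9351111/40363 ≈ -231.68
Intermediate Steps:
R(s) = 3 + s
f = 40363/147 (f = -3 + (62 + 140)**2/(3 - 1*(-144)) = -3 + 202**2/(3 + 144) = -3 + 40804/147 = 40363/147 ≈ 274.58)
-63613/f = -63613/40363/147 = -63613*147/40363 = -9351111/40363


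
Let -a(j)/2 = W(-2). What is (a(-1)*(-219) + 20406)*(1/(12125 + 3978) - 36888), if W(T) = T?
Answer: -11600965752390/16103 ≈ -7.2042e+8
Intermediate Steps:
a(j) = 4 (a(j) = -2*(-2) = 4)
(a(-1)*(-219) + 20406)*(1/(12125 + 3978) - 36888) = (4*(-219) + 20406)*(1/(12125 + 3978) - 36888) = (-876 + 20406)*(1/16103 - 36888) = 19530*(1/16103 - 36888) = 19530*(-594007463/16103) = -11600965752390/16103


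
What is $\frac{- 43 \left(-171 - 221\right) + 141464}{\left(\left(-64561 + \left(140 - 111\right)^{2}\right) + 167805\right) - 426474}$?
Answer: $- \frac{158320}{322389} \approx -0.49108$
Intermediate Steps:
$\frac{- 43 \left(-171 - 221\right) + 141464}{\left(\left(-64561 + \left(140 - 111\right)^{2}\right) + 167805\right) - 426474} = \frac{\left(-43\right) \left(-392\right) + 141464}{\left(\left(-64561 + 29^{2}\right) + 167805\right) - 426474} = \frac{16856 + 141464}{\left(\left(-64561 + 841\right) + 167805\right) - 426474} = \frac{158320}{\left(-63720 + 167805\right) - 426474} = \frac{158320}{104085 - 426474} = \frac{158320}{-322389} = 158320 \left(- \frac{1}{322389}\right) = - \frac{158320}{322389}$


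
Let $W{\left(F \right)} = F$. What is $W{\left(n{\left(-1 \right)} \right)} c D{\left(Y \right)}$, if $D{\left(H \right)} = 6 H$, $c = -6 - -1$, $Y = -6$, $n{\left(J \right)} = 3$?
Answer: $540$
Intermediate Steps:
$c = -5$ ($c = -6 + 1 = -5$)
$W{\left(n{\left(-1 \right)} \right)} c D{\left(Y \right)} = 3 \left(-5\right) 6 \left(-6\right) = \left(-15\right) \left(-36\right) = 540$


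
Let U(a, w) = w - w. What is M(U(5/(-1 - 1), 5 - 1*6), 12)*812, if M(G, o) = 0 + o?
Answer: 9744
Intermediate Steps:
U(a, w) = 0
M(G, o) = o
M(U(5/(-1 - 1), 5 - 1*6), 12)*812 = 12*812 = 9744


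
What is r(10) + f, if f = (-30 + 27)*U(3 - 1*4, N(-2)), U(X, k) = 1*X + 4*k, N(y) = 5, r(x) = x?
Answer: -47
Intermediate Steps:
U(X, k) = X + 4*k
f = -57 (f = (-30 + 27)*((3 - 1*4) + 4*5) = -3*((3 - 4) + 20) = -3*(-1 + 20) = -3*19 = -57)
r(10) + f = 10 - 57 = -47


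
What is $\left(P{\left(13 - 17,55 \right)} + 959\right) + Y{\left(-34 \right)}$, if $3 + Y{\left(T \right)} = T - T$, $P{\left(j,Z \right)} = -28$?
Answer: $928$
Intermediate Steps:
$Y{\left(T \right)} = -3$ ($Y{\left(T \right)} = -3 + \left(T - T\right) = -3 + 0 = -3$)
$\left(P{\left(13 - 17,55 \right)} + 959\right) + Y{\left(-34 \right)} = \left(-28 + 959\right) - 3 = 931 - 3 = 928$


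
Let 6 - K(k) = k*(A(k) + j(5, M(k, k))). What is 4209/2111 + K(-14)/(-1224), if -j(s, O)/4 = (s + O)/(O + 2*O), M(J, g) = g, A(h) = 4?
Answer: 2523133/1291932 ≈ 1.9530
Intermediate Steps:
j(s, O) = -4*(O + s)/(3*O) (j(s, O) = -4*(s + O)/(O + 2*O) = -4*(O + s)/(3*O))
K(k) = 6 - k*(4 + 4*(-5 - k)/(3*k)) (K(k) = 6 - k*(4 + 4*(-k - 1*5)/(3*k)) = 6 - k*(4 + 4*(-k - 5)/(3*k)) = 6 - k*(4 + 4*(-5 - k)/(3*k)))
4209/2111 + K(-14)/(-1224) = 4209/2111 + (38/3 - 8/3*(-14))/(-1224) = 4209*(1/2111) + (38/3 + 112/3)*(-1/1224) = 4209/2111 + 50*(-1/1224) = 4209/2111 - 25/612 = 2523133/1291932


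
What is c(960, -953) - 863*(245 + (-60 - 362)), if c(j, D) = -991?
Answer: 151760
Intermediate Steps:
c(960, -953) - 863*(245 + (-60 - 362)) = -991 - 863*(245 + (-60 - 362)) = -991 - 863*(245 - 422) = -991 - 863*(-177) = -991 + 152751 = 151760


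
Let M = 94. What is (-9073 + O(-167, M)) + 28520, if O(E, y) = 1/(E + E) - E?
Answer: 6551075/334 ≈ 19614.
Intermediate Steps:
O(E, y) = 1/(2*E) - E
(-9073 + O(-167, M)) + 28520 = (-9073 + ((1/2)/(-167) - 1*(-167))) + 28520 = (-9073 + ((1/2)*(-1/167) + 167)) + 28520 = (-9073 + (-1/334 + 167)) + 28520 = (-9073 + 55777/334) + 28520 = -2974605/334 + 28520 = 6551075/334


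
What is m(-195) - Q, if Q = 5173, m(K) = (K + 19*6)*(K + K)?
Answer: 26417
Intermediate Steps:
m(K) = 2*K*(114 + K) (m(K) = (K + 114)*(2*K) = (114 + K)*(2*K) = 2*K*(114 + K))
m(-195) - Q = 2*(-195)*(114 - 195) - 1*5173 = 2*(-195)*(-81) - 5173 = 31590 - 5173 = 26417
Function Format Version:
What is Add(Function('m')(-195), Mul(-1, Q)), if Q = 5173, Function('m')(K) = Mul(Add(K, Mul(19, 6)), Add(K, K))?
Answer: 26417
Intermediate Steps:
Function('m')(K) = Mul(2, K, Add(114, K)) (Function('m')(K) = Mul(Add(K, 114), Mul(2, K)) = Mul(Add(114, K), Mul(2, K)) = Mul(2, K, Add(114, K)))
Add(Function('m')(-195), Mul(-1, Q)) = Add(Mul(2, -195, Add(114, -195)), Mul(-1, 5173)) = Add(Mul(2, -195, -81), -5173) = Add(31590, -5173) = 26417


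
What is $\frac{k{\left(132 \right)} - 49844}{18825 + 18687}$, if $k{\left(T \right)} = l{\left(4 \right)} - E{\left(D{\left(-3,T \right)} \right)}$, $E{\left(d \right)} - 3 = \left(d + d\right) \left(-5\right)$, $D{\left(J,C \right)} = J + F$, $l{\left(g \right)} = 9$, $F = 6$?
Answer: $- \frac{6226}{4689} \approx -1.3278$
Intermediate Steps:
$D{\left(J,C \right)} = 6 + J$ ($D{\left(J,C \right)} = J + 6 = 6 + J$)
$E{\left(d \right)} = 3 - 10 d$ ($E{\left(d \right)} = 3 + \left(d + d\right) \left(-5\right) = 3 + 2 d \left(-5\right) = 3 - 10 d$)
$k{\left(T \right)} = 36$ ($k{\left(T \right)} = 9 - \left(3 - 10 \left(6 - 3\right)\right) = 9 - \left(3 - 30\right) = 9 - -27 = 9 + 27 = 36$)
$\frac{k{\left(132 \right)} - 49844}{18825 + 18687} = \frac{36 - 49844}{18825 + 18687} = - \frac{49808}{37512} = \left(-49808\right) \frac{1}{37512} = - \frac{6226}{4689}$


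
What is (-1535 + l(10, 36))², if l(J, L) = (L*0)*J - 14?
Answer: 2399401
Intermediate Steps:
l(J, L) = -14 (l(J, L) = 0*J - 14 = 0 - 14 = -14)
(-1535 + l(10, 36))² = (-1535 - 14)² = (-1549)² = 2399401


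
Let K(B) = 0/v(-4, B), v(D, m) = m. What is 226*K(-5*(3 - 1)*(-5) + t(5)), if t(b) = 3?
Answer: 0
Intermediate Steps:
K(B) = 0 (K(B) = 0/B = 0)
226*K(-5*(3 - 1)*(-5) + t(5)) = 226*0 = 0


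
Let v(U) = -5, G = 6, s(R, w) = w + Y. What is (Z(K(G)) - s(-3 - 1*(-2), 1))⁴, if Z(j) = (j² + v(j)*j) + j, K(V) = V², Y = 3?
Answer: 1736870953216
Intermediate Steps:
s(R, w) = 3 + w (s(R, w) = w + 3 = 3 + w)
Z(j) = j² - 4*j (Z(j) = (j² - 5*j) + j = j² - 4*j)
(Z(K(G)) - s(-3 - 1*(-2), 1))⁴ = (6²*(-4 + 6²) - (3 + 1))⁴ = (36*(-4 + 36) - 1*4)⁴ = (36*32 - 4)⁴ = (1152 - 4)⁴ = 1148⁴ = 1736870953216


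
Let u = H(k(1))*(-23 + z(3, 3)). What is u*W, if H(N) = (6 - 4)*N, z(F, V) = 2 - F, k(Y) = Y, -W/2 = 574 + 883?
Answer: 139872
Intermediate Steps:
W = -2914 (W = -2*(574 + 883) = -2*1457 = -2914)
H(N) = 2*N
u = -48 (u = (2*1)*(-23 + (2 - 1*3)) = 2*(-23 + (2 - 3)) = 2*(-23 - 1) = 2*(-24) = -48)
u*W = -48*(-2914) = 139872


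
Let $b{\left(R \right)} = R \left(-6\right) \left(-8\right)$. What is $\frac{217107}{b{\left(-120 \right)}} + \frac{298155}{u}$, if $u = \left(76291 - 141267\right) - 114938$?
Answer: $- \frac{2265442311}{57572480} \approx -39.349$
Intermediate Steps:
$u = -179914$ ($u = -64976 - 114938 = -179914$)
$b{\left(R \right)} = 48 R$ ($b{\left(R \right)} = - 6 R \left(-8\right) = 48 R$)
$\frac{217107}{b{\left(-120 \right)}} + \frac{298155}{u} = \frac{217107}{48 \left(-120\right)} + \frac{298155}{-179914} = \frac{217107}{-5760} + 298155 \left(- \frac{1}{179914}\right) = 217107 \left(- \frac{1}{5760}\right) - \frac{298155}{179914} = - \frac{24123}{640} - \frac{298155}{179914} = - \frac{2265442311}{57572480}$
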